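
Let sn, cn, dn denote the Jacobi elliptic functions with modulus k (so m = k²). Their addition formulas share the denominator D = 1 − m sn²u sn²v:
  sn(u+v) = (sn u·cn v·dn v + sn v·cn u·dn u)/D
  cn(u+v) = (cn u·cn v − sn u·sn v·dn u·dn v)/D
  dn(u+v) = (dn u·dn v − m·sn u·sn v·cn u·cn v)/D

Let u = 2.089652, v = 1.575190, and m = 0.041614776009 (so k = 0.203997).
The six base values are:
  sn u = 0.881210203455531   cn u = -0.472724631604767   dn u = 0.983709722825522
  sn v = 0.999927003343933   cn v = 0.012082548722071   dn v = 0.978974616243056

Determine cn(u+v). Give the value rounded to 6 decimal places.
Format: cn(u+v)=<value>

cn(u+v)=-0.882803

m = k² = 0.041614776009
D = 1 − m·sn²u·sn²v = 0.9676895364096121
cn(u+v) = (cn u·cn v − sn u·sn v·dn u·dn v)/D = -0.8542788563176977/0.9676895364096121 = -0.8828026181695645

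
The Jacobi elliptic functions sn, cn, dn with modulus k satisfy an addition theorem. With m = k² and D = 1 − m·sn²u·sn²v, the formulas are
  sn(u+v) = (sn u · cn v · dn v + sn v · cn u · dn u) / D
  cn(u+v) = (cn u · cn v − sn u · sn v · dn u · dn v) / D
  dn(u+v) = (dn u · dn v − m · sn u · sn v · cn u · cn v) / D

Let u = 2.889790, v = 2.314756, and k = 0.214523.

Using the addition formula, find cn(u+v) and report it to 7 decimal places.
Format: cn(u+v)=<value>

sn u = 0.2847364917859303, cn u = -0.9586058263151966, dn u = 0.9981327191136692
sn v = 0.75764188455463, cn v = -0.6526704947892993, dn v = 0.9867033372552797
m = k² = 0.046020117529
D = 1 − m·sn²u·sn²v = 0.9978582837371204
cn(u+v) = (cn u·cn v − sn u·sn v·dn u·dn v)/D = 0.4131913821616191/0.9978582837371204 = 0.4140782202199685

cn(u+v)=0.4140782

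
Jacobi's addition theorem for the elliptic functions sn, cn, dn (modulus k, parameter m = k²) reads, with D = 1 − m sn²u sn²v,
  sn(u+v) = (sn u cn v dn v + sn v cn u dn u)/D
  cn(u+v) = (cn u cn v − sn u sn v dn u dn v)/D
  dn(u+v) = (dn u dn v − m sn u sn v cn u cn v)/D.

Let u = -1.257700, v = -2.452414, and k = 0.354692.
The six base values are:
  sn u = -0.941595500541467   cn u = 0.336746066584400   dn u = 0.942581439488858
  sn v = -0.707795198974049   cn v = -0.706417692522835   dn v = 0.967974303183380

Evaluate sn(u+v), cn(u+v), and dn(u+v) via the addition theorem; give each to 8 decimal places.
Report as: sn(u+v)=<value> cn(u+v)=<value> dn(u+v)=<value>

m = k² = 0.125806414864
D = 1 − m·sn²u·sn²v = 0.944121239977219
sn(u+v) = (sn u·cn v·dn v + sn v·cn u·dn u)/D = 0.4191958239791087/0.944121239977219 = 0.4440063481563275
cn(u+v) = (cn u·cn v − sn u·sn v·dn u·dn v)/D = -0.8459549497074875/0.944121239977219 = -0.8960236396417687
dn(u+v) = (dn u·dn v − m·sn u·sn v·cn u·cn v)/D = 0.9323398339966982/0.944121239977219 = 0.9875212997212042

sn(u+v)=0.44400635 cn(u+v)=-0.89602364 dn(u+v)=0.98752130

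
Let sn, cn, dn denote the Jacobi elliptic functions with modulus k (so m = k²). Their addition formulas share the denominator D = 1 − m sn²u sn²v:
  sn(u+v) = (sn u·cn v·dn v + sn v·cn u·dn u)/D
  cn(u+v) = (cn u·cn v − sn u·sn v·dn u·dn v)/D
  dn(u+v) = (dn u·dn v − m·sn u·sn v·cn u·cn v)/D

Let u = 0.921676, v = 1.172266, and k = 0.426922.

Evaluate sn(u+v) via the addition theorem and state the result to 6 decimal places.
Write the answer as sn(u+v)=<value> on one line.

sn(u+v)=0.919867

sn u = 0.7843686306514805, cn u = 0.6202949711628504, dn u = 0.9422663907444534
sn v = 0.9066053443626258, cn v = 0.4219795606106115, dn v = 0.9220588256721768
m = k² = 0.182262394084
D = 1 − m·sn²u·sn²v = 0.9078332967259429
sn(u+v) = (sn u·cn v·dn v + sn v·cn u·dn u)/D = 0.8350854788147188/0.9078332967259429 = 0.9198665457925088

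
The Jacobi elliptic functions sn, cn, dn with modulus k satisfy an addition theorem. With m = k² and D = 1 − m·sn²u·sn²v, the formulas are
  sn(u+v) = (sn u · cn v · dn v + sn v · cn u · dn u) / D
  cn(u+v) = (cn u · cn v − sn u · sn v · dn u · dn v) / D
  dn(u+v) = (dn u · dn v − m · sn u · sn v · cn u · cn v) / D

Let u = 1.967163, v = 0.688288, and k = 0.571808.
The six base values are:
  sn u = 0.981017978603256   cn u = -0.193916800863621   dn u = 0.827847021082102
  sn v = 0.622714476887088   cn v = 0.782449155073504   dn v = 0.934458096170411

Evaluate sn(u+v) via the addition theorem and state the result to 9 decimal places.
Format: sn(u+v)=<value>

sn(u+v)=0.703114757

m = k² = 0.326964388864
D = 1 − m·sn²u·sn²v = 0.8779796371677591
sn(u+v) = (sn u·cn v·dn v + sn v·cn u·dn u)/D = 0.6173204393275456/0.8779796371677591 = 0.7031147571018116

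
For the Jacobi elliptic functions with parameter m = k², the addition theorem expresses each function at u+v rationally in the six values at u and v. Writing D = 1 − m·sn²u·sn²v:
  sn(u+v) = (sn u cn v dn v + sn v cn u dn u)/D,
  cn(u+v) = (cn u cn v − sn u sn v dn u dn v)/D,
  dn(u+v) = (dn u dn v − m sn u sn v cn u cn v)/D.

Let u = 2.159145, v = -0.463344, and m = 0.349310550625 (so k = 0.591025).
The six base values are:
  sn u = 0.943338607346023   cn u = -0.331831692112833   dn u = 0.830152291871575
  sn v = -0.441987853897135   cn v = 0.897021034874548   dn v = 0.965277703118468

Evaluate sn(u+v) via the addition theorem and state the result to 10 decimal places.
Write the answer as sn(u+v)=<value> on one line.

sn(u+v)=0.9992467906

m = k² = 0.349310550625
D = 1 − m·sn²u·sn²v = 0.939274990599101
sn(u+v) = (sn u·cn v·dn v + sn v·cn u·dn u)/D = 0.9385675198481175/0.939274990599101 = 0.999246790601193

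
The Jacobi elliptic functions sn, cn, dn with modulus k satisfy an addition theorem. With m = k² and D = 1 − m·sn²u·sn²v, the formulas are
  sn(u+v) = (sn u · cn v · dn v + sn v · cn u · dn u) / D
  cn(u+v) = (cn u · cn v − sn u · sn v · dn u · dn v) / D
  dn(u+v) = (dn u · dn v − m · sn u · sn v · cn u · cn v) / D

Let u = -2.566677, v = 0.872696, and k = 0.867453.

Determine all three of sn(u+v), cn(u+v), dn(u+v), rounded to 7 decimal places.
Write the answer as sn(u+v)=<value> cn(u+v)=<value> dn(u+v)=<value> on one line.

sn u = -0.9788563563012104, cn u = -0.2045488541368977, dn u = 0.5282130350678342
sn v = 0.7187882751317505, cn v = 0.6952290381831896, dn v = 0.7818113505671843
m = k² = 0.752474707209
D = 1 − m·sn²u·sn²v = 0.6274952578899162
sn(u+v) = (sn u·cn v·dn v + sn v·cn u·dn u)/D = -0.6097073263768323/0.6274952578899162 = -0.9716524845575733
cn(u+v) = (cn u·cn v − sn u·sn v·dn u·dn v)/D = 0.1483484911846001/0.6274952578899162 = 0.2364137247561883
dn(u+v) = (dn u·dn v − m·sn u·sn v·cn u·cn v)/D = 0.3376730306896855/0.6274952578899162 = 0.5381284184125655

sn(u+v)=-0.9716525 cn(u+v)=0.2364137 dn(u+v)=0.5381284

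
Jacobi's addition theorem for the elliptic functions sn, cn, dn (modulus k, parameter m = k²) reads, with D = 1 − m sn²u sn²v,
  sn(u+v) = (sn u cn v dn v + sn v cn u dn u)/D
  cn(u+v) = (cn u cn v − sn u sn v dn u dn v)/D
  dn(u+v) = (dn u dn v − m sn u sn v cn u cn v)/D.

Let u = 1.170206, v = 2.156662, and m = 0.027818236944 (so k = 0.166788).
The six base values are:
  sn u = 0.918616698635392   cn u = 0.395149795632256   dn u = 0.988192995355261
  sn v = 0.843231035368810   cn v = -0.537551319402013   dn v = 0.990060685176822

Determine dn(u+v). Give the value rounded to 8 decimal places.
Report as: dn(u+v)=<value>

m = k² = 0.027818236944
D = 1 − m·sn²u·sn²v = 0.9833086509782431
dn(u+v) = (dn u·dn v − m·sn u·sn v·cn u·cn v)/D = 0.9829481531767394/0.9833086509782431 = 0.9996333828639206

dn(u+v)=0.99963338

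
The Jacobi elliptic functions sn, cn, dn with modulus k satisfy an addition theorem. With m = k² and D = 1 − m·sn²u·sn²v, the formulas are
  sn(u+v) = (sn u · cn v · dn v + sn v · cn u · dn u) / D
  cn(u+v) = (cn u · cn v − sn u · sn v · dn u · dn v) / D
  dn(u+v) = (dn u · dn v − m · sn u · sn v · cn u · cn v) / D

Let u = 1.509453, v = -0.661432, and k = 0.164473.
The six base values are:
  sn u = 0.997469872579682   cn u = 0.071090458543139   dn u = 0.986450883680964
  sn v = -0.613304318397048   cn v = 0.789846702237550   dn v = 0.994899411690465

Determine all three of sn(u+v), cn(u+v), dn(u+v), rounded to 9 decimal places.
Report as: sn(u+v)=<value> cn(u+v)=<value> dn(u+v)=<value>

sn(u+v)=0.748397032 cn(u+v)=0.663250995 dn(u+v)=0.992395375

m = k² = 0.027051367729
D = 1 − m·sn²u·sn²v = 0.9898762631510591
sn(u+v) = (sn u·cn v·dn v + sn v·cn u·dn u)/D = 0.7408204570684246/0.9898762631510591 = 0.7483970316756373
cn(u+v) = (cn u·cn v − sn u·sn v·dn u·dn v)/D = 0.6565364169174739/0.9898762631510591 = 0.6632509954603123
dn(u+v) = (dn u·dn v − m·sn u·sn v·cn u·cn v)/D = 0.9823486251493423/0.9898762631510591 = 0.9923953747736569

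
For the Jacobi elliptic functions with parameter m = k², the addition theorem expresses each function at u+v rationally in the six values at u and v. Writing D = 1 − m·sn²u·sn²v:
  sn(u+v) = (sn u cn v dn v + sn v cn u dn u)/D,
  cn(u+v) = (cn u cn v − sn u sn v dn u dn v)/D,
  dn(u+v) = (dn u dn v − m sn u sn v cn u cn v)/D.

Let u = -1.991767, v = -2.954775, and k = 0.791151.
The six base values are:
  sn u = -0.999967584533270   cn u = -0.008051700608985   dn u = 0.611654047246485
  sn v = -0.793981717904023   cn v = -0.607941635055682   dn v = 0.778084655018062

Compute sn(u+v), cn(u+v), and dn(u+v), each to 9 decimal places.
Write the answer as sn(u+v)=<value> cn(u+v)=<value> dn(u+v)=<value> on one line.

sn(u+v)=0.787731131 cn(u+v)=-0.616019208 dn(u+v)=0.782051131

m = k² = 0.625919904801
D = 1 − m·sn²u·sn²v = 0.6054413112264901
sn(u+v) = (sn u·cn v·dn v + sn v·cn u·dn u)/D = 0.4769249689368269/0.6054413112264901 = 0.7877311311490827
cn(u+v) = (cn u·cn v − sn u·sn v·dn u·dn v)/D = -0.372963477225664/0.6054413112264901 = -0.6160192083195025
dn(u+v) = (dn u·dn v − m·sn u·sn v·cn u·cn v)/D = 0.4734860620064065/0.6054413112264901 = 0.7820511306822266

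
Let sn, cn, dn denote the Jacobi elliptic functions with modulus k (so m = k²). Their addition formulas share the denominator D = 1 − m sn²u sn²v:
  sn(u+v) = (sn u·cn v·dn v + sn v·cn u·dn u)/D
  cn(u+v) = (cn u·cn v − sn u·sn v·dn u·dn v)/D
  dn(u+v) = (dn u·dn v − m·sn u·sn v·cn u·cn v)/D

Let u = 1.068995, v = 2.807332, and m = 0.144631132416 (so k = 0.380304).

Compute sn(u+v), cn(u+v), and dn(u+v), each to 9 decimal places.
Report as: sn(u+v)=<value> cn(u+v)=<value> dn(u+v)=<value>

sn u = 0.8652379476795956, cn u = 0.5013614403753059, dn u = 0.9443112968867199
sn v = 0.4402884757602574, cn v = -0.8978563683088232, dn v = 0.9858816789359338
m = k² = 0.144631132416
D = 1 − m·sn²u·sn²v = 0.9790102367467179
sn(u+v) = (sn u·cn v·dn v + sn v·cn u·dn u)/D = -0.5574407149780223/0.9790102367467179 = -0.5693921207917248
cn(u+v) = (cn u·cn v − sn u·sn v·dn u·dn v)/D = -0.8048110914616274/0.9790102367467179 = -0.8220660635133297
dn(u+v) = (dn u·dn v − m·sn u·sn v·cn u·cn v)/D = 0.9557815355873985/0.9790102367467179 = 0.976273280618077

sn(u+v)=-0.569392121 cn(u+v)=-0.822066064 dn(u+v)=0.976273281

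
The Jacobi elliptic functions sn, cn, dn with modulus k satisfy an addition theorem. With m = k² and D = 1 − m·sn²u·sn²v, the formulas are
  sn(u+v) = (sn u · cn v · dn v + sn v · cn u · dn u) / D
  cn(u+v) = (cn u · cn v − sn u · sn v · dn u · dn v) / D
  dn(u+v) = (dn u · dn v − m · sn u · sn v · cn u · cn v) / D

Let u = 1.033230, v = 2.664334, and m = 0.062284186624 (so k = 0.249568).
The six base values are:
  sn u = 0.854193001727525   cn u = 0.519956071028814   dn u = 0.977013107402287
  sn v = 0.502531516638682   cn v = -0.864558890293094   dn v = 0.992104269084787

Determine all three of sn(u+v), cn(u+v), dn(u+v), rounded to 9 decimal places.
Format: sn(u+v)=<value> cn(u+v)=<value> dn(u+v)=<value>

sn(u+v)=-0.482923547 cn(u+v)=-0.875662519 dn(u+v)=0.992710624

m = k² = 0.062284186624
D = 1 − m·sn²u·sn²v = 0.9885233160129409
sn(u+v) = (sn u·cn v·dn v + sn v·cn u·dn u)/D = -0.4773811865242521/0.9885233160129409 = -0.4829235474684571
cn(u+v) = (cn u·cn v − sn u·sn v·dn u·dn v)/D = -0.8656128170573249/0.9885233160129409 = -0.8756625190679803
dn(u+v) = (dn u·dn v − m·sn u·sn v·cn u·cn v)/D = 0.9813175983274753/0.9885233160129409 = 0.9927106244549408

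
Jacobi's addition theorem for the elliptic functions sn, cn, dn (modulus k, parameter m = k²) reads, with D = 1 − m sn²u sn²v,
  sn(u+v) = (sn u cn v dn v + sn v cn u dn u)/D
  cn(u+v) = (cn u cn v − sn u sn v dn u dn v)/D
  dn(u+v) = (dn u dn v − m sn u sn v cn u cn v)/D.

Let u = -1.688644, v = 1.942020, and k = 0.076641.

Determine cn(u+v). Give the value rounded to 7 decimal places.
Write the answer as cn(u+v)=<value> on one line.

sn u = -0.9933723832566157, cn u = -0.1149404549454695, dn u = 0.9970976673664019
sn v = 0.9330947469332399, cn v = -0.3596306344648533, dn v = 0.9974396452163236
m = k² = 0.005873842881
D = 1 − m·sn²u·sn²v = 0.9949534105158466
cn(u+v) = (cn u·cn v − sn u·sn v·dn u·dn v)/D = 0.9631901265640494/0.9949534105158466 = 0.9680756067408935

cn(u+v)=0.9680756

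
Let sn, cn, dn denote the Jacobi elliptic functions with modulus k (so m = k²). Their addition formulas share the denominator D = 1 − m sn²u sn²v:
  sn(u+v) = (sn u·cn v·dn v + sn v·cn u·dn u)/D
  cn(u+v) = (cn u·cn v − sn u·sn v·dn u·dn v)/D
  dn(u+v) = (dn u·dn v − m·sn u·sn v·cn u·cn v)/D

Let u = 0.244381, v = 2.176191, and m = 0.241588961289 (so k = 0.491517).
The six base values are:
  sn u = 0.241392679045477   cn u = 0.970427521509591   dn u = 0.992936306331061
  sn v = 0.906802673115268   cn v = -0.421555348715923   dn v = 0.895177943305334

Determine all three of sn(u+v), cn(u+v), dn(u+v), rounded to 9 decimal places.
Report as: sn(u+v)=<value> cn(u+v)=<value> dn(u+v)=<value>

sn(u+v)=0.791842886 cn(u+v)=-0.610724852 dn(u+v)=0.921151486

m = k² = 0.241588961289
D = 1 − m·sn²u·sn²v = 0.9884242041413358
sn(u+v) = (sn u·cn v·dn v + sn v·cn u·dn u)/D = 0.7826766739255926/0.9884242041413358 = 0.7918428855205137
cn(u+v) = (cn u·cn v − sn u·sn v·dn u·dn v)/D = -0.6036552256256916/0.9884242041413358 = -0.6107248518363622
dn(u+v) = (dn u·dn v − m·sn u·sn v·cn u·cn v)/D = 0.910488424307236/0.9884242041413358 = 0.9211514858624854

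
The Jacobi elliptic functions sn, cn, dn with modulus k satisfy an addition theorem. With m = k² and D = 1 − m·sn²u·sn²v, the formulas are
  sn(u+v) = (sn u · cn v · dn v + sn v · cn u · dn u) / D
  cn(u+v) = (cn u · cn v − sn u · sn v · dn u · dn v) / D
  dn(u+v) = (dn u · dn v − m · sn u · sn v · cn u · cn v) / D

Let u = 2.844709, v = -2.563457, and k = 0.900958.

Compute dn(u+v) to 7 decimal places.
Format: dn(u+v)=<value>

sn u = 0.9680907829066987, cn u = -0.2505997526955986, dn u = 0.4891331350463077
sn v = -0.9925401136239855, cn v = -0.1219185090430733, dn v = 0.4475938639855291
m = k² = 0.811725317764
D = 1 − m·sn²u·sn²v = 0.2505590870655853
dn(u+v) = (dn u·dn v − m·sn u·sn v·cn u·cn v)/D = 0.2427629615883092/0.2505590870655853 = 0.9688850818839573

dn(u+v)=0.9688851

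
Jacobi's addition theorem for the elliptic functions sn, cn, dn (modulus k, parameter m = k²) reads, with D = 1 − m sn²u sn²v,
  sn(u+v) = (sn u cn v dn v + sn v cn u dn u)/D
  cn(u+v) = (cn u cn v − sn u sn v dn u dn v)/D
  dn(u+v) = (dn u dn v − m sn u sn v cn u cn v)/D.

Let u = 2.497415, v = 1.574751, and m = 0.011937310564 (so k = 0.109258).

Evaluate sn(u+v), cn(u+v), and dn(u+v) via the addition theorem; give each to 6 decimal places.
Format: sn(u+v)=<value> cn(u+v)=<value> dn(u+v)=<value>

sn u = 0.607656747750729, cn u = -0.7941997714133434, dn u = 0.9977936596269648
sn v = 0.9999997110028149, cn v = 0.0007602593549175953, dn v = 0.9940134286495818
m = k² = 0.011937310564
D = 1 − m·sn²u·sn²v = 0.9955921897394619
sn(u+v) = (sn u·cn v·dn v + sn v·cn u·dn u)/D = -0.7919880563079054/0.9955921897394619 = -0.7954944448842674
cn(u+v) = (cn u·cn v − sn u·sn v·dn u·dn v)/D = -0.6032899194714285/0.9955921897394619 = -0.6059608800560242
dn(u+v) = (dn u·dn v − m·sn u·sn v·cn u·cn v)/D = 0.9918246765102121/0.9955921897394619 = 0.996215806764981

sn(u+v)=-0.795494 cn(u+v)=-0.605961 dn(u+v)=0.996216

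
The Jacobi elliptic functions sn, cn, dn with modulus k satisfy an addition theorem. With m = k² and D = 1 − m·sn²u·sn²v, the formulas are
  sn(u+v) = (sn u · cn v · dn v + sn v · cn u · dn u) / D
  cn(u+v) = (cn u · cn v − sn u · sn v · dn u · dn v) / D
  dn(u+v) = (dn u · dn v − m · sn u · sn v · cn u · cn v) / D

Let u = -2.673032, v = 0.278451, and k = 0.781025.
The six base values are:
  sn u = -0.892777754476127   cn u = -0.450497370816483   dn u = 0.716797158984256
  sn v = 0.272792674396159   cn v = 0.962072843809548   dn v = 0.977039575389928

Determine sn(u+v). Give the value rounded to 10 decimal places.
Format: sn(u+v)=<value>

m = k² = 0.610000050625
D = 1 − m·sn²u·sn²v = 0.9638188806393908
sn(u+v) = (sn u·cn v·dn v + sn v·cn u·dn u)/D = -0.9272850394647794/0.9638188806393908 = -0.9620947027408561

sn(u+v)=-0.9620947027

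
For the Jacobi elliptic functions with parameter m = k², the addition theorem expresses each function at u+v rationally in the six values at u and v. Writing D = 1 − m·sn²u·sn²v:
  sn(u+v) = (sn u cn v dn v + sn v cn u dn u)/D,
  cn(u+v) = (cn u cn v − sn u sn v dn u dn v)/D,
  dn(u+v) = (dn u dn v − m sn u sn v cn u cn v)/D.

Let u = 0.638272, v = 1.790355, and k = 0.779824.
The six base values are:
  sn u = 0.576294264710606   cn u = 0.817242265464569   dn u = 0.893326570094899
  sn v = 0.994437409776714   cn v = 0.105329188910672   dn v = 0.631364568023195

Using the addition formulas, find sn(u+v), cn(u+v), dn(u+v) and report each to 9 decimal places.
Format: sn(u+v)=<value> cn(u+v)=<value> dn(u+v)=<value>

sn(u+v)=0.955083276 cn(u+v)=-0.296337538 dn(u+v)=0.667291268

m = k² = 0.608125470976
D = 1 − m·sn²u·sn²v = 0.800273037902071
sn(u+v) = (sn u·cn v·dn v + sn v·cn u·dn u)/D = 0.7643273946139204/0.800273037902071 = 0.9550832758499741
cn(u+v) = (cn u·cn v − sn u·sn v·dn u·dn v)/D = -0.2371509414607202/0.800273037902071 = -0.2963375376014358
dn(u+v) = (dn u·dn v − m·sn u·sn v·cn u·cn v)/D = 0.5340152103462331/0.800273037902071 = 0.6672912681728761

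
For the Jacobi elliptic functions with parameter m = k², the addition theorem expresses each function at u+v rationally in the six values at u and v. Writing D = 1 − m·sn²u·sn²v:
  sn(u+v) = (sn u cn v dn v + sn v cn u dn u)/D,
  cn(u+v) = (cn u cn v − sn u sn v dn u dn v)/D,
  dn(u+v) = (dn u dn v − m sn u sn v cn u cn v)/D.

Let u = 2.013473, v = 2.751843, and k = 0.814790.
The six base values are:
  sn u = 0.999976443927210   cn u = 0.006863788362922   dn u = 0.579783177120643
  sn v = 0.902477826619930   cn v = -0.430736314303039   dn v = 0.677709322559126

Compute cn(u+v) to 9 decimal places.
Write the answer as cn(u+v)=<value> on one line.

cn(u+v)=-0.778449289

m = k² = 0.6638827441
D = 1 − m·sn²u·sn²v = 0.4593153995952437
cn(u+v) = (cn u·cn v − sn u·sn v·dn u·dn v)/D = -0.3575537462607464/0.4593153995952437 = -0.778449289041536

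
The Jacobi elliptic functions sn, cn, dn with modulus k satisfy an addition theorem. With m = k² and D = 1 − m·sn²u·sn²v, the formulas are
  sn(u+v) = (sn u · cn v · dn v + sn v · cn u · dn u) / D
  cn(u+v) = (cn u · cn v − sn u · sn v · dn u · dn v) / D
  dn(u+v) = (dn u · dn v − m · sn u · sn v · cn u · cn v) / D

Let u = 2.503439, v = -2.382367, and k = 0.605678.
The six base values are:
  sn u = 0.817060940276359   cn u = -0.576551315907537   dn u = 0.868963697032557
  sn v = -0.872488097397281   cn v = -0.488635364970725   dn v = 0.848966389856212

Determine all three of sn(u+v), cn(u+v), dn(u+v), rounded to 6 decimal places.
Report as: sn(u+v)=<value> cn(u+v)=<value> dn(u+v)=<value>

sn(u+v)=0.120669 cn(u+v)=0.992693 dn(u+v)=0.997326

m = k² = 0.366845839684
D = 1 − m·sn²u·sn²v = 0.8135718374753443
sn(u+v) = (sn u·cn v·dn v + sn v·cn u·dn u)/D = 0.09817294739408665/0.8135718374753443 = 0.1206690581851192
cn(u+v) = (cn u·cn v − sn u·sn v·dn u·dn v)/D = 0.8076268984704299/0.8135718374753443 = 0.9926927915506974
dn(u+v) = (dn u·dn v − m·sn u·sn v·cn u·cn v)/D = 0.8113960198877963/0.8135718374753443 = 0.997325598690461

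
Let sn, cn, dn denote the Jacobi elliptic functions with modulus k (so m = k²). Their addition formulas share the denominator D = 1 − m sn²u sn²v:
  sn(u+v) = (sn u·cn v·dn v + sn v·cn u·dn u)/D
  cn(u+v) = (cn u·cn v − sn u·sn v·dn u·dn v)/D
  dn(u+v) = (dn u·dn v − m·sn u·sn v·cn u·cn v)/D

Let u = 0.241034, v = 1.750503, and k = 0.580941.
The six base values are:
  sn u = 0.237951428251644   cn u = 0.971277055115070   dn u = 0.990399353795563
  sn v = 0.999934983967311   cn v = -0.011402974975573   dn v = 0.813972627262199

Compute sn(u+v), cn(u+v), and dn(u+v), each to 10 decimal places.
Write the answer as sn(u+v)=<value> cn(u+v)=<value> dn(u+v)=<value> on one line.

m = k² = 0.337492445481
D = 1 − m·sn²u·sn²v = 0.9808933647162343
sn(u+v) = (sn u·cn v·dn v + sn v·cn u·dn u)/D = 0.9596810293968232/0.9808933647162343 = 0.9783744736355234
cn(u+v) = (cn u·cn v − sn u·sn v·dn u·dn v)/D = -0.2028894151014025/0.9808933647162343 = -0.2068414594282601
dn(u+v) = (dn u·dn v − m·sn u·sn v·cn u·cn v)/D = 0.8070473401084348/0.9808933647162343 = 0.8227676617446669

sn(u+v)=0.9783744736 cn(u+v)=-0.2068414594 dn(u+v)=0.8227676617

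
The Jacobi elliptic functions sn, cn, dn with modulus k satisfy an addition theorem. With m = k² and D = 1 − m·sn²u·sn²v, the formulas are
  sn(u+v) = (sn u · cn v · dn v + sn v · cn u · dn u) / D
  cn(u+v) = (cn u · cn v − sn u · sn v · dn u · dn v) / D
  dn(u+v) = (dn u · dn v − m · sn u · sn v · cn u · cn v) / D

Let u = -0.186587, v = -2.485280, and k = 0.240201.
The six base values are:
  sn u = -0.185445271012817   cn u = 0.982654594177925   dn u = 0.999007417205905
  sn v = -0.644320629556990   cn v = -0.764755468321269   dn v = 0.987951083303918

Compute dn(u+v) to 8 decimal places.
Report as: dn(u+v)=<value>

m = k² = 0.057696520401
D = 1 − m·sn²u·sn²v = 0.999176269358397
dn(u+v) = (dn u·dn v − m·sn u·sn v·cn u·cn v)/D = 0.9921511893739588/0.999176269358397 = 0.9929691284712464

dn(u+v)=0.99296913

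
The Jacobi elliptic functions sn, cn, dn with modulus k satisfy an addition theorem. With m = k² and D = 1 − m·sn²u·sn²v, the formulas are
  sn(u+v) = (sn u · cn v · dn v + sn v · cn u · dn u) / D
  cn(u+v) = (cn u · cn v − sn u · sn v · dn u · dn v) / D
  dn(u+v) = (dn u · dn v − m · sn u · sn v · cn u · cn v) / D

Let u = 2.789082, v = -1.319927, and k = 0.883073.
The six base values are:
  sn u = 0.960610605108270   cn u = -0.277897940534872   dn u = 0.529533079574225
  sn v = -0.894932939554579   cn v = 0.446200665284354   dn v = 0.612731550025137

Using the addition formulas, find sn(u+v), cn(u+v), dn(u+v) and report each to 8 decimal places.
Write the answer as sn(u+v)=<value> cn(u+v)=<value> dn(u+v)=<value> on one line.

m = k² = 0.779817923329
D = 1 − m·sn²u·sn²v = 0.4236730169217148
sn(u+v) = (sn u·cn v·dn v + sn v·cn u·dn u)/D = 0.3943270043506833/0.4236730169217148 = 0.9307342894191112
cn(u+v) = (cn u·cn v − sn u·sn v·dn u·dn v)/D = 0.1549355959983497/0.4236730169217148 = 0.3656961614503249
dn(u+v) = (dn u·dn v − m·sn u·sn v·cn u·cn v)/D = 0.241333759962393/0.4236730169217148 = 0.5696226814628272

sn(u+v)=0.93073429 cn(u+v)=0.36569616 dn(u+v)=0.56962268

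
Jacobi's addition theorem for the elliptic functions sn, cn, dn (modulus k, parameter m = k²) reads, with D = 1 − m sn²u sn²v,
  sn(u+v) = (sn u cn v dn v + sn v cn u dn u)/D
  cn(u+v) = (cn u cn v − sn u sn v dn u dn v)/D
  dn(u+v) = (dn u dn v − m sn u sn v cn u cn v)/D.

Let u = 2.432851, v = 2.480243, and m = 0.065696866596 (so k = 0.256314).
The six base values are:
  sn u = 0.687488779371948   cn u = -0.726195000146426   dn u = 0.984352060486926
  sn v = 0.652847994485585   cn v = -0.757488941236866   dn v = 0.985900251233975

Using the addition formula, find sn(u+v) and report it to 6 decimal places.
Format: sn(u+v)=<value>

m = k² = 0.065696866596
D = 1 − m·sn²u·sn²v = 0.9867657286864065
sn(u+v) = (sn u·cn v·dn v + sn v·cn u·dn u)/D = -0.9800988302100294/0.9867657286864065 = -0.9932436866395308

sn(u+v)=-0.993244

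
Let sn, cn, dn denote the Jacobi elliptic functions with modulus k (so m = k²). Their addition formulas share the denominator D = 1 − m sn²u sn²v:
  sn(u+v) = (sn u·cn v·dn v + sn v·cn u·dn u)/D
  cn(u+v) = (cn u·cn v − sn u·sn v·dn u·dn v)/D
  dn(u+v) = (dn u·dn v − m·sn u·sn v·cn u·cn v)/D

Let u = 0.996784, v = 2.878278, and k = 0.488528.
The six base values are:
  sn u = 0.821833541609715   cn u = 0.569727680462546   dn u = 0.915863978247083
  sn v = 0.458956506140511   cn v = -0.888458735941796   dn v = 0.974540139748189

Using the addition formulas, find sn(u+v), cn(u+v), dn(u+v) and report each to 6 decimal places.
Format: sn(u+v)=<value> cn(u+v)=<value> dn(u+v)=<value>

m = k² = 0.238659606784
D = 1 − m·sn²u·sn²v = 0.966046096758985
sn(u+v) = (sn u·cn v·dn v + sn v·cn u·dn u)/D = -0.4720949661257453/0.966046096758985 = -0.4886878252596744
cn(u+v) = (cn u·cn v − sn u·sn v·dn u·dn v)/D = -0.8428353362442759/0.966046096758985 = -0.8724587150364022
dn(u+v) = (dn u·dn v − m·sn u·sn v·cn u·cn v)/D = 0.9381119984902064/0.966046096758985 = 0.971084093851737

sn(u+v)=-0.488688 cn(u+v)=-0.872459 dn(u+v)=0.971084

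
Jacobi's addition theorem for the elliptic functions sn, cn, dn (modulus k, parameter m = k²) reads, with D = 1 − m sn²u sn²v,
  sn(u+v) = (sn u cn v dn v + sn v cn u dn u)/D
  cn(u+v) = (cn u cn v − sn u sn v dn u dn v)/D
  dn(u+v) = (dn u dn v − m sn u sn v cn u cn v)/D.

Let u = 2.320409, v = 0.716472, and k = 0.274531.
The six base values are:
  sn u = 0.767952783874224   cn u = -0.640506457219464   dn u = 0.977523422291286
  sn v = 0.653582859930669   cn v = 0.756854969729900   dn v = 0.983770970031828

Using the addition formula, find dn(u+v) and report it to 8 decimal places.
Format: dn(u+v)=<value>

m = k² = 0.075367269961
D = 1 − m·sn²u·sn²v = 0.9810131407491642
dn(u+v) = (dn u·dn v − m·sn u·sn v·cn u·cn v)/D = 0.9799972569416147/0.9810131407491642 = 0.9989644544345515

dn(u+v)=0.99896445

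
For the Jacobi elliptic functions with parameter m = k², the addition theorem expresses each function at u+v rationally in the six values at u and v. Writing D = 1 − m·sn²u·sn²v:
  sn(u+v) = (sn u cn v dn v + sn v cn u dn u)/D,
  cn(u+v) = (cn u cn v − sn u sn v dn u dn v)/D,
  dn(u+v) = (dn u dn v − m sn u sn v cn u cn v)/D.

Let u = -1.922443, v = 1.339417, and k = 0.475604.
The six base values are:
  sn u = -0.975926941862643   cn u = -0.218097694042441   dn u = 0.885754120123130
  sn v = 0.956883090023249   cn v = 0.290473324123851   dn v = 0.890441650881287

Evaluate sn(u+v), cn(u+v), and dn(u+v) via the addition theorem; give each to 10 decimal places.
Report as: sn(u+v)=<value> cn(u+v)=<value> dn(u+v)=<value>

sn(u+v)=-0.5447289303 cn(u+v)=0.8386121824 dn(u+v)=0.9658571378

m = k² = 0.226199164816
D = 1 − m·sn²u·sn²v = 0.8027380274060464
sn(u+v) = (sn u·cn v·dn v + sn v·cn u·dn u)/D = -0.4372746269777855/0.8027380274060464 = -0.5447289302972068
cn(u+v) = (cn u·cn v − sn u·sn v·dn u·dn v)/D = 0.6731858890716509/0.8027380274060464 = 0.8386121824164379
dn(u+v) = (dn u·dn v − m·sn u·sn v·cn u·cn v)/D = 0.7753302535401133/0.8027380274060464 = 0.9658571377831718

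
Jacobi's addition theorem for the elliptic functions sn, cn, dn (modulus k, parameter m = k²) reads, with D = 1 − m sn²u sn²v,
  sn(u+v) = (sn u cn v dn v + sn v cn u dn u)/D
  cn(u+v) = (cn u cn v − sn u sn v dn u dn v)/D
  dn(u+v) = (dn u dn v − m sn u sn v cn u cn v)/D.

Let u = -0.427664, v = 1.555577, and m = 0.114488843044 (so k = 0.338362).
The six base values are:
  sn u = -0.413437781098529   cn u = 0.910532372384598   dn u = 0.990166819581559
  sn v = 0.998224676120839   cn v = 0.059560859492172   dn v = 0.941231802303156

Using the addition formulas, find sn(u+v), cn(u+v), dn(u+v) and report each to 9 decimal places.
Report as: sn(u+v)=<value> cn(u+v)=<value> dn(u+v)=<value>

m = k² = 0.114488843044
D = 1 − m·sn²u·sn²v = 0.9804997539238518
sn(u+v) = (sn u·cn v·dn v + sn v·cn u·dn u)/D = 0.8768007888757126/0.9804997539238518 = 0.8942386628521349
cn(u+v) = (cn u·cn v − sn u·sn v·dn u·dn v)/D = 0.4388623292920709/0.9804997539238518 = 0.4475904532722138
dn(u+v) = (dn u·dn v − m·sn u·sn v·cn u·cn v)/D = 0.9345389653775539/0.9804997539238518 = 0.9531251401518788

sn(u+v)=0.894238663 cn(u+v)=0.447590453 dn(u+v)=0.953125140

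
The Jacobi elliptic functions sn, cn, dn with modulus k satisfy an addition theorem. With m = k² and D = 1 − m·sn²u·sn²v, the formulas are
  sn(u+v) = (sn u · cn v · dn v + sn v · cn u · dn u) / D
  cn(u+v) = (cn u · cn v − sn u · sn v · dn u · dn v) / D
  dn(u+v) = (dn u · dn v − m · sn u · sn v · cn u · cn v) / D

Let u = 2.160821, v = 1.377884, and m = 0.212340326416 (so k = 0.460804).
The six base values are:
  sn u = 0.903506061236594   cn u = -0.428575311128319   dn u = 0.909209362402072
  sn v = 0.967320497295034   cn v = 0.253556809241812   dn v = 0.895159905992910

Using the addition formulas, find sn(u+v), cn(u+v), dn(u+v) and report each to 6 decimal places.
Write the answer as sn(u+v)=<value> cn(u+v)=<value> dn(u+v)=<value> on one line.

m = k² = 0.212340326416
D = 1 − m·sn²u·sn²v = 0.837805769218179
sn(u+v) = (sn u·cn v·dn v + sn v·cn u·dn u)/D = -0.1718583523045276/0.837805769218179 = -0.2051291106110452
cn(u+v) = (cn u·cn v − sn u·sn v·dn u·dn v)/D = -0.8199897643741887/0.837805769218179 = -0.9787349222235414
dn(u+v) = (dn u·dn v − m·sn u·sn v·cn u·cn v)/D = 0.8340545384591571/0.837805769218179 = 0.9955225532016539

sn(u+v)=-0.205129 cn(u+v)=-0.978735 dn(u+v)=0.995523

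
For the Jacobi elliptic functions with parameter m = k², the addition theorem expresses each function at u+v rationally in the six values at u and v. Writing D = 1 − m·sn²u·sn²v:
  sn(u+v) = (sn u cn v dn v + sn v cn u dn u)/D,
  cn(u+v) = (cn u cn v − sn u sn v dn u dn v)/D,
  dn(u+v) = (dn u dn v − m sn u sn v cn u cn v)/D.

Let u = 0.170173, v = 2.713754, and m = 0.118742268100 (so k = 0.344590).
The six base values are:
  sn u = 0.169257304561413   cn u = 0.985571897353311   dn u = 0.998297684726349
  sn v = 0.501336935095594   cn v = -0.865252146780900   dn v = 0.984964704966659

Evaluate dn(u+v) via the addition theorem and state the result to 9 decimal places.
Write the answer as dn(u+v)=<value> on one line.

dn(u+v)=0.992729135

m = k² = 0.1187422681
D = 1 − m·sn²u·sn²v = 0.9991450128564636
dn(u+v) = (dn u·dn v − m·sn u·sn v·cn u·cn v)/D = 0.9918803641820351/0.9991450128564636 = 0.9927291348293282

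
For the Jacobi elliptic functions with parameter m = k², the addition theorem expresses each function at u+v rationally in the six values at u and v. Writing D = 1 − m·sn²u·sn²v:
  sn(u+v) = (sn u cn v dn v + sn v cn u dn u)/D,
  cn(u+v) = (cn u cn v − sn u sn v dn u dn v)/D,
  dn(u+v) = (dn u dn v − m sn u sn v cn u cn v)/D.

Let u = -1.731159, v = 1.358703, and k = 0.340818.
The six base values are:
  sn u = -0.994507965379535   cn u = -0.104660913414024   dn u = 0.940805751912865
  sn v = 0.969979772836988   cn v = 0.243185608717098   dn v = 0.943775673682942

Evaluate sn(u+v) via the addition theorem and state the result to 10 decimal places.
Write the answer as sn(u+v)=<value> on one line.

sn(u+v)=-0.3629984284

m = k² = 0.116156909124
D = 1 − m·sn²u·sn²v = 0.8919096470811637
sn(u+v) = (sn u·cn v·dn v + sn v·cn u·dn u)/D = -0.3237618001937307/0.8919096470811637 = -0.3629984284319198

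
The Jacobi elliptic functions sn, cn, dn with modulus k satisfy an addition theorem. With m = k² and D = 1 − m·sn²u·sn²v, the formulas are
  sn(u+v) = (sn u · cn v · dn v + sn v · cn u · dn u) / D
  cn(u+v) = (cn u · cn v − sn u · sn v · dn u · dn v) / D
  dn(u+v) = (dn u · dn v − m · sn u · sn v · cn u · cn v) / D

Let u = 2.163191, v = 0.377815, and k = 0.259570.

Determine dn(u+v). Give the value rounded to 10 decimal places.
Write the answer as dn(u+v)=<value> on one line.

sn u = 0.8538988149797864, cn u = -0.5204390586573191, dn u = 0.9751270800306645
sn v = 0.3683435737621417, cn v = 0.9296897394658788, dn v = 0.995418780150687
m = k² = 0.0673765849
D = 1 − m·sn²u·sn²v = 0.9933345724720906
dn(u+v) = (dn u·dn v − m·sn u·sn v·cn u·cn v)/D = 0.9809134097178011/0.9933345724720906 = 0.9874954893361084

dn(u+v)=0.9874954893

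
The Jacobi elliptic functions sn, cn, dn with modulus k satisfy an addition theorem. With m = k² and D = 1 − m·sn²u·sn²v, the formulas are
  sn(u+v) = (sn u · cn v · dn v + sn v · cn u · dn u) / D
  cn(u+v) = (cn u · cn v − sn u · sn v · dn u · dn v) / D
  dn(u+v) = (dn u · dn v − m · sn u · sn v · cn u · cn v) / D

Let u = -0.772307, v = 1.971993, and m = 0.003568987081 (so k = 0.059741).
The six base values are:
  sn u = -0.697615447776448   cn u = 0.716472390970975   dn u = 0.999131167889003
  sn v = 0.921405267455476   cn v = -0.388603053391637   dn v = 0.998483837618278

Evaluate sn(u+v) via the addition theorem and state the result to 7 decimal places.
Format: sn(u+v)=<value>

m = k² = 0.003568987081
D = 1 − m·sn²u·sn²v = 0.9985253853809948
sn(u+v) = (sn u·cn v·dn v + sn v·cn u·dn u)/D = 0.9302723338844925/0.9985253853809948 = 0.9316461529213302

sn(u+v)=0.9316462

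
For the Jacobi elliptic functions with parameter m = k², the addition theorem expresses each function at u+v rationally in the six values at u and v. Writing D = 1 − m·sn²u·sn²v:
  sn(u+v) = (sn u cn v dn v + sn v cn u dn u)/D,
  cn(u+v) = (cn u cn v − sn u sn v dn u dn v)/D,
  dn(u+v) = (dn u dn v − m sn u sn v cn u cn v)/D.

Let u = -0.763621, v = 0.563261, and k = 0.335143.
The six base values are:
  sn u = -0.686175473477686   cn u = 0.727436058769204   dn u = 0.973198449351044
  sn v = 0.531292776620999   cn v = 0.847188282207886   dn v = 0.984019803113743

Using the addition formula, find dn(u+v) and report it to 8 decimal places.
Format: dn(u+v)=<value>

dn(u+v)=0.99777629

m = k² = 0.112320830449
D = 1 − m·sn²u·sn²v = 0.985072107127089
dn(u+v) = (dn u·dn v − m·sn u·sn v·cn u·cn v)/D = 0.9828815967268667/0.985072107127089 = 0.9977762943602059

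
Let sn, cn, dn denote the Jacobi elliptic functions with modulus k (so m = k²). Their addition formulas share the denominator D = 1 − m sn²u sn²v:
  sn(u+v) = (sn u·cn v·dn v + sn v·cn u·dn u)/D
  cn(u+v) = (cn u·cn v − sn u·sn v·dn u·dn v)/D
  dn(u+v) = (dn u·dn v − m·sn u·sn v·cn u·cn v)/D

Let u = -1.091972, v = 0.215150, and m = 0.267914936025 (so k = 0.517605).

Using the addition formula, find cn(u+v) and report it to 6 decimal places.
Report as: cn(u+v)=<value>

cn(u+v)=0.659129

sn u = -0.8655943607535049, cn u = 0.5007458463449609, dn u = 0.8940155314056793
sn v = 0.2130637627631276, cn v = 0.9770382965867907, dn v = 0.9939002408801747
m = k² = 0.267914936025
D = 1 − m·sn²u·sn²v = 0.9908873445973235
cn(u+v) = (cn u·cn v − sn u·sn v·dn u·dn v)/D = 0.6531225539483702/0.9908873445973235 = 0.6591289691097892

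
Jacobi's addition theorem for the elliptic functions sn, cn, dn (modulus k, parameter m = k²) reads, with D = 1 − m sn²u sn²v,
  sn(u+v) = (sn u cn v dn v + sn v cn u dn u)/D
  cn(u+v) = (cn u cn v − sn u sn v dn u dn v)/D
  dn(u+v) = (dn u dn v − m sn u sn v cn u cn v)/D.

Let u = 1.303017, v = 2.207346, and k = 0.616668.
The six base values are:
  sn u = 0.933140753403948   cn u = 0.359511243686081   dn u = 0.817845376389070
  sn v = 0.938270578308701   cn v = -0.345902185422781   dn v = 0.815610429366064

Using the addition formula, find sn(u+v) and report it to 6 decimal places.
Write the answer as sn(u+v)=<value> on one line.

m = k² = 0.380279422224
D = 1 − m·sn²u·sn²v = 0.7084900817161377
sn(u+v) = (sn u·cn v·dn v + sn v·cn u·dn u)/D = 0.01261563565362589/0.7084900817161377 = 0.01780636875405187

sn(u+v)=0.017806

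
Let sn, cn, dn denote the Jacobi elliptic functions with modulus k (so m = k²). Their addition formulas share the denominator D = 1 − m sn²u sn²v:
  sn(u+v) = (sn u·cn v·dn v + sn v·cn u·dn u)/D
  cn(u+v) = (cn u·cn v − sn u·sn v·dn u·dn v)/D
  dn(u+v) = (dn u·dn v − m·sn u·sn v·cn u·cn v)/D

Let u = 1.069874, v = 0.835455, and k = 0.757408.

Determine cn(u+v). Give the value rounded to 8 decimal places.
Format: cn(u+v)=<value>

sn u = 0.8290857267210059, cn u = 0.559121505352371, dn u = 0.7782487124790079
sn v = 0.7085549060918271, cn v = 0.7056556844901075, dn v = 0.8437953022777448
m = k² = 0.573666878464
D = 1 − m·sn²u·sn²v = 0.8020271332403783
cn(u+v) = (cn u·cn v − sn u·sn v·dn u·dn v)/D = 0.00877725879759041/0.8020271332403783 = 0.01094384271281224

cn(u+v)=0.01094384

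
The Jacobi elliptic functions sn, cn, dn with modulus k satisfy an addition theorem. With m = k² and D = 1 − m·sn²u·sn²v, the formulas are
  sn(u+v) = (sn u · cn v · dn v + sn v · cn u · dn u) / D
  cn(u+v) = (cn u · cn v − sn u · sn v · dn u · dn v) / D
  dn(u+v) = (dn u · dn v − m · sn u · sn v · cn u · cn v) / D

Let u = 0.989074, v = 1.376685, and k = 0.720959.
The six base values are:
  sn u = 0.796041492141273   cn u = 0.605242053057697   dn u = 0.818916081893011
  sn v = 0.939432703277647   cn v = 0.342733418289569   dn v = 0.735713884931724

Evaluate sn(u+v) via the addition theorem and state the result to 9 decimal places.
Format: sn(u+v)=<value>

sn(u+v)=0.939425168

m = k² = 0.519781879681
D = 1 − m·sn²u·sn²v = 0.7093141479165565
sn(u+v) = (sn u·cn v·dn v + sn v·cn u·dn u)/D = 0.6663475625002603/0.7093141479165565 = 0.9394251678998644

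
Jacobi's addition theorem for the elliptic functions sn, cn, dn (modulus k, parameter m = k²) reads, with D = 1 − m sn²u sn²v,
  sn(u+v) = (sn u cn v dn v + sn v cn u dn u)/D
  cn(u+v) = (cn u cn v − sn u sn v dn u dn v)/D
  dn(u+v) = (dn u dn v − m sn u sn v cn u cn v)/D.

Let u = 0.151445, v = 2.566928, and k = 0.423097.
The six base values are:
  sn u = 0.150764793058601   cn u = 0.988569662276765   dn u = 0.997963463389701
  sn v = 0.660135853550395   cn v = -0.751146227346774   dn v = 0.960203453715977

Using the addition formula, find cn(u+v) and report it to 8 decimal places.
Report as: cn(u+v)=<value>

cn(u+v)=-0.83941865

m = k² = 0.179011071409
D = 1 − m·sn²u·sn²v = 0.9982268462059224
cn(u+v) = (cn u·cn v − sn u·sn v·dn u·dn v)/D = -0.8379302360357533/0.9982268462059224 = -0.8394186544076357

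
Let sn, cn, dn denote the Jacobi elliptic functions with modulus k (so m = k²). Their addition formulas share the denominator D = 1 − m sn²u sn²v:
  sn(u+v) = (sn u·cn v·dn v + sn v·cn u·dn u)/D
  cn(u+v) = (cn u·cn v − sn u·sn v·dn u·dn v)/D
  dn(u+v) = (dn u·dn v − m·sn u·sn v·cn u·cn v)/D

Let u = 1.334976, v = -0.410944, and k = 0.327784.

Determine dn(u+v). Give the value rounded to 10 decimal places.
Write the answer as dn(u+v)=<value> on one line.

dn(u+v)=0.9658187316

sn u = 0.9649278909670083, cn u = 0.2625150762031801, dn u = 0.9486632433325499
sn v = -0.3983740958320152, cn v = 0.9172230261883008, dn v = 0.9914376897399404
m = k² = 0.107442350656
D = 1 − m·sn²u·sn²v = 0.9841237692499482
dn(u+v) = (dn u·dn v − m·sn u·sn v·cn u·cn v)/D = 0.9504851705949316/0.9841237692499482 = 0.9658187316411895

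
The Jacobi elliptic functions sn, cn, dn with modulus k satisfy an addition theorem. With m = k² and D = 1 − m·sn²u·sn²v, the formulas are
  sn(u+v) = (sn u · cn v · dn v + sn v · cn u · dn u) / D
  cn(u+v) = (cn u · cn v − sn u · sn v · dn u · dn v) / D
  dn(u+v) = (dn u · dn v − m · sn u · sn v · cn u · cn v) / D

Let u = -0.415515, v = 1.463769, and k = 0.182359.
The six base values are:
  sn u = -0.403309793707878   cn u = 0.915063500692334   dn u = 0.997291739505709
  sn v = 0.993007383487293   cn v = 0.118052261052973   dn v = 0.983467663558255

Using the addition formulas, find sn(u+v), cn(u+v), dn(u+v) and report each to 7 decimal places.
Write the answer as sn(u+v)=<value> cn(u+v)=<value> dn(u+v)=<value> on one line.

sn(u+v)=0.8639877 cn(u+v)=0.5035128 dn(u+v)=0.9875101

m = k² = 0.033254804881
D = 1 − m·sn²u·sn²v = 0.9946661979261155
sn(u+v) = (sn u·cn v·dn v + sn v·cn u·dn u)/D = 0.8593794100169779/0.9946661979261155 = 0.8639877496679677
cn(u+v) = (cn u·cn v − sn u·sn v·dn u·dn v)/D = 0.5008271906912257/0.9946661979261155 = 0.5035128284598925
dn(u+v) = (dn u·dn v − m·sn u·sn v·cn u·cn v)/D = 0.9822428800807108/0.9946661979261155 = 0.9875100633043454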